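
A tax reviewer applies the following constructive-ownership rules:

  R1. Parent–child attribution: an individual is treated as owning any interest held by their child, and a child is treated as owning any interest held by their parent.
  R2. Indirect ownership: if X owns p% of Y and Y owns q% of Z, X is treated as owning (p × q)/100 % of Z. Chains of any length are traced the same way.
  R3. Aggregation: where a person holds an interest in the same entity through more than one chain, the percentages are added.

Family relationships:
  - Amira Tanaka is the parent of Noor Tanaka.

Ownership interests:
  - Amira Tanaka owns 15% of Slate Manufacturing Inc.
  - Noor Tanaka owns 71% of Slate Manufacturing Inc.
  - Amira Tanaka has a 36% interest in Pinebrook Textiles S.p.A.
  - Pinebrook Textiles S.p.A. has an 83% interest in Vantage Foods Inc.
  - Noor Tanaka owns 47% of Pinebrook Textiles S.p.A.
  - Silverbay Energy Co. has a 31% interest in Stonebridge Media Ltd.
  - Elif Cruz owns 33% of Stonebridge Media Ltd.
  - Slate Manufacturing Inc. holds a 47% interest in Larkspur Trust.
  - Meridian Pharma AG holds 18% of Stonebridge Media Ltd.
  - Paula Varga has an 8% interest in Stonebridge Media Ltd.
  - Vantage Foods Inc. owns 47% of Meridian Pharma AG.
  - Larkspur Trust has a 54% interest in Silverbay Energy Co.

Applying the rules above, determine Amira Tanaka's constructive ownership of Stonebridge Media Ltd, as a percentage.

12.594402%

By parent–child attribution (R1), Amira Tanaka is treated as also owning Noor Tanaka's interest in Pinebrook Textiles S.p.A, giving 36% + 47% = 83%.
By parent–child attribution (R1), Amira Tanaka is treated as also owning Noor Tanaka's interest in Slate Manufacturing Inc, giving 15% + 71% = 86%.
Chain via Pinebrook Textiles S.p.A. → Vantage Foods Inc. → Meridian Pharma AG (R2): 83% × 83% × 47% × 18% = 5.828094% of Stonebridge Media Ltd.
Chain via Slate Manufacturing Inc. → Larkspur Trust → Silverbay Energy Co. (R2): 86% × 47% × 54% × 31% = 6.766308% of Stonebridge Media Ltd.
Aggregating (R3): 5.828094% + 6.766308% = 12.594402%.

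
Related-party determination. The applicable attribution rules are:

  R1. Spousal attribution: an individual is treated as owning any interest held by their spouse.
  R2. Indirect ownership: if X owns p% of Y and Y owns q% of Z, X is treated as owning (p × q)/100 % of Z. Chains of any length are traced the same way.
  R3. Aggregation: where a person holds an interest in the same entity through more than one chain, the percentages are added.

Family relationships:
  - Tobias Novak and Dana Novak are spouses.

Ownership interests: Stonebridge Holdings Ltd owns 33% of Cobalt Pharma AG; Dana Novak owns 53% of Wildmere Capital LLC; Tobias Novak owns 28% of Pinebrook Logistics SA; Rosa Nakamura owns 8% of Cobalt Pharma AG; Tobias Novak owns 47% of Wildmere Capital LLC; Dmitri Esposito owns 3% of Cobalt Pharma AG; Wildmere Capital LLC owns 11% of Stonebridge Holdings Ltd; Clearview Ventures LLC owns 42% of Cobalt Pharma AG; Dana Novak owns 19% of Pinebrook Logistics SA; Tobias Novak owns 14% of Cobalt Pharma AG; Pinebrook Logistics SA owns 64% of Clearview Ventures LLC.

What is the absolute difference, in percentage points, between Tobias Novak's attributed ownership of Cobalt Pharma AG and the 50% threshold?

By spousal attribution (R1), Tobias Novak is treated as also owning Dana Novak's interest in Pinebrook Logistics SA, giving 28% + 19% = 47%.
By spousal attribution (R1), Tobias Novak is treated as also owning Dana Novak's interest in Wildmere Capital LLC, giving 47% + 53% = 100%.
Chain via Pinebrook Logistics SA → Clearview Ventures LLC (R2): 47% × 64% × 42% = 12.6336% of Cobalt Pharma AG.
Chain via Wildmere Capital LLC → Stonebridge Holdings Ltd (R2): 100% × 11% × 33% = 3.63% of Cobalt Pharma AG.
Direct interest in Cobalt Pharma AG: 14%.
Aggregating (R3): 12.6336% + 3.63% + 14% = 30.2636%.
30.2636% falls short of the 50% threshold by 19.7364 percentage points.

19.7364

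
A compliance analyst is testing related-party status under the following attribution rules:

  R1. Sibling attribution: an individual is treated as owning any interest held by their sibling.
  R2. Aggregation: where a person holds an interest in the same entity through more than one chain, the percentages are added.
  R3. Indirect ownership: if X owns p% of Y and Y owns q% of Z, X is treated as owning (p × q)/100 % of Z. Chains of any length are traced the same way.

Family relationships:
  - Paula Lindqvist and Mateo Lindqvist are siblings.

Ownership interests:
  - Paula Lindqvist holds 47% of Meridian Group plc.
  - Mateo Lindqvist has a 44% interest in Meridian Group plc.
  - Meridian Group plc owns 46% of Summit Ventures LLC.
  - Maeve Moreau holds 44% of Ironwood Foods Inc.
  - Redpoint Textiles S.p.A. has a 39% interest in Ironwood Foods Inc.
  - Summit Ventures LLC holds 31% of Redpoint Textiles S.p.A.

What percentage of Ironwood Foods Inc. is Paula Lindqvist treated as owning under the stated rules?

5.060874%

By sibling attribution (R1), Paula Lindqvist is treated as also owning Mateo Lindqvist's interest in Meridian Group plc, giving 47% + 44% = 91%.
Chain via Meridian Group plc → Summit Ventures LLC → Redpoint Textiles S.p.A. (R3): 91% × 46% × 31% × 39% = 5.060874% of Ironwood Foods Inc.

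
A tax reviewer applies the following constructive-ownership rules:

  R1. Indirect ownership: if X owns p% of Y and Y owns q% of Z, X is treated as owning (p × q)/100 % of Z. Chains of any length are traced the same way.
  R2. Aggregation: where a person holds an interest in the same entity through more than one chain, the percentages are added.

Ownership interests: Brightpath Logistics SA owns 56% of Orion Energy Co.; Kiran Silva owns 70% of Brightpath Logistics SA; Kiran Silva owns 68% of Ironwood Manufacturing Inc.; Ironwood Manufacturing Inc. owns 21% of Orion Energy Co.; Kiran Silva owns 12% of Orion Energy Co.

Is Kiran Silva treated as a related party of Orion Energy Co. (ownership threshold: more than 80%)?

Chain via Ironwood Manufacturing Inc. (R1): 68% × 21% = 14.28% of Orion Energy Co.
Chain via Brightpath Logistics SA (R1): 70% × 56% = 39.2% of Orion Energy Co.
Direct interest in Orion Energy Co: 12%.
Aggregating (R2): 14.28% + 39.2% + 12% = 65.48%.
65.48% does not exceed the 80% threshold, so Kiran is not a related party to Orion Energy Co.

No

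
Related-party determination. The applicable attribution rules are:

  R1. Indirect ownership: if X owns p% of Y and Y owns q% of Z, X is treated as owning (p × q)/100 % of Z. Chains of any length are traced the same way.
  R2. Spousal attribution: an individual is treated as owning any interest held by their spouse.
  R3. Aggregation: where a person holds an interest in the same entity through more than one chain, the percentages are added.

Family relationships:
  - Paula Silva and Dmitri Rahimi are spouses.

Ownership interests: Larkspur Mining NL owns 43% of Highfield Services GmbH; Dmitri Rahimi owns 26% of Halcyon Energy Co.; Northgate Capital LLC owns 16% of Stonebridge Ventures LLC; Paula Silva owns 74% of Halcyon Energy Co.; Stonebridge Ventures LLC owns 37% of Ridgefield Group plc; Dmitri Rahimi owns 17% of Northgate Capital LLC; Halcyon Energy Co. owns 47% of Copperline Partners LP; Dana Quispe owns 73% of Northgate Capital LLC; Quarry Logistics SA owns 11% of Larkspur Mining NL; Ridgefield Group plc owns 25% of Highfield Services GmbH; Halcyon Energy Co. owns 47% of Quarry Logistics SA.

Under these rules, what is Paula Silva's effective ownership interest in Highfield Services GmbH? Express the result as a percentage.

By spousal attribution (R2), Paula Silva is treated as also owning Dmitri Rahimi's interest in Halcyon Energy Co, giving 74% + 26% = 100%.
By spousal attribution (R2), Paula Silva is treated as owning Dmitri Rahimi's 17% interest in Northgate Capital LLC.
Chain via Halcyon Energy Co. → Quarry Logistics SA → Larkspur Mining NL (R1): 100% × 47% × 11% × 43% = 2.2231% of Highfield Services GmbH.
Chain via Northgate Capital LLC → Stonebridge Ventures LLC → Ridgefield Group plc (R1): 17% × 16% × 37% × 25% = 0.2516% of Highfield Services GmbH.
Aggregating (R3): 2.2231% + 0.2516% = 2.4747%.

2.4747%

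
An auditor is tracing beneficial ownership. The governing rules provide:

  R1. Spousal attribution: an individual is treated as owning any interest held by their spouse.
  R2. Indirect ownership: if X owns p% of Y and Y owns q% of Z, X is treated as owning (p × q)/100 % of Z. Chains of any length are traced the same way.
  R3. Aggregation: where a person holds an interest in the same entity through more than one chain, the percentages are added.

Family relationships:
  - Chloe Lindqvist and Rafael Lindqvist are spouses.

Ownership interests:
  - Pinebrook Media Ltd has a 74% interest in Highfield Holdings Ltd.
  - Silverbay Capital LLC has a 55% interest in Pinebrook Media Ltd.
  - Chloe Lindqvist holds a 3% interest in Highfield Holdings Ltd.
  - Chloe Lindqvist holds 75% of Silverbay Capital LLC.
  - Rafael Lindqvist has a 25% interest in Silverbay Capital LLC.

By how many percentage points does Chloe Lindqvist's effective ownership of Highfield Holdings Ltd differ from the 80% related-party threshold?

36.3

By spousal attribution (R1), Chloe Lindqvist is treated as also owning Rafael Lindqvist's interest in Silverbay Capital LLC, giving 75% + 25% = 100%.
Chain via Silverbay Capital LLC → Pinebrook Media Ltd (R2): 100% × 55% × 74% = 40.7% of Highfield Holdings Ltd.
Direct interest in Highfield Holdings Ltd: 3%.
Aggregating (R3): 40.7% + 3% = 43.7%.
43.7% falls short of the 80% threshold by 36.3 percentage points.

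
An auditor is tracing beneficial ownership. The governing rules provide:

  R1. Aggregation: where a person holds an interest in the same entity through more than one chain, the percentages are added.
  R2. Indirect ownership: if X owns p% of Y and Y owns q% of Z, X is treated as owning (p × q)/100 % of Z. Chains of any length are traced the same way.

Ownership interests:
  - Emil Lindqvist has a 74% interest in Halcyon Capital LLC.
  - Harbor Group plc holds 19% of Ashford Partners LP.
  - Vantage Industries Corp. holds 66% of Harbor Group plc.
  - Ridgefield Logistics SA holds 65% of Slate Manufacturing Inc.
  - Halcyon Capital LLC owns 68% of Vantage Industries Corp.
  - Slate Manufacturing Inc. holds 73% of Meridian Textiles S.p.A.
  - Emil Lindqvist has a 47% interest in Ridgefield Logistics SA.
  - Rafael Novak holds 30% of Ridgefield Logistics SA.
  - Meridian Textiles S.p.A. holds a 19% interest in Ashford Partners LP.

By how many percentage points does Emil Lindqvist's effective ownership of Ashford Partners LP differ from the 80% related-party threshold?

69.452587

Chain via Halcyon Capital LLC → Vantage Industries Corp. → Harbor Group plc (R2): 74% × 68% × 66% × 19% = 6.310128% of Ashford Partners LP.
Chain via Ridgefield Logistics SA → Slate Manufacturing Inc. → Meridian Textiles S.p.A. (R2): 47% × 65% × 73% × 19% = 4.237285% of Ashford Partners LP.
Aggregating (R1): 6.310128% + 4.237285% = 10.547413%.
10.547413% falls short of the 80% threshold by 69.452587 percentage points.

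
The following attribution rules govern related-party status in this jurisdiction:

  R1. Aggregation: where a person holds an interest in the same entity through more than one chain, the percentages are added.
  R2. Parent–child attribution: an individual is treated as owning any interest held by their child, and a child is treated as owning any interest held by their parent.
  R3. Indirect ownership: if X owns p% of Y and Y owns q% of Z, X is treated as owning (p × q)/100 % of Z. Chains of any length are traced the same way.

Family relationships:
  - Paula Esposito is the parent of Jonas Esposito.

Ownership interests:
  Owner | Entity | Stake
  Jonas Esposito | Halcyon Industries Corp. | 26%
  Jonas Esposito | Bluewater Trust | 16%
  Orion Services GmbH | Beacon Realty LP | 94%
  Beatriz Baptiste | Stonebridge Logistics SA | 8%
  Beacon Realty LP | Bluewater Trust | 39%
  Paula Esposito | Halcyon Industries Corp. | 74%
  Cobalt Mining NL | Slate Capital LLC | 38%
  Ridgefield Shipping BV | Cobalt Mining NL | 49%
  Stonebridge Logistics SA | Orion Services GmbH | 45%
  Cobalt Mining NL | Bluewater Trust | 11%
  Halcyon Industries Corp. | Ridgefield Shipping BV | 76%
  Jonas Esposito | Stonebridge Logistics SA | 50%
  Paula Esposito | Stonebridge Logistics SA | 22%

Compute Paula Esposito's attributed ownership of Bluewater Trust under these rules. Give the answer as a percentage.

By parent–child attribution (R2), Paula Esposito is treated as also owning Jonas Esposito's interest in Stonebridge Logistics SA, giving 22% + 50% = 72%.
By parent–child attribution (R2), Paula Esposito is treated as also owning Jonas Esposito's interest in Halcyon Industries Corp, giving 74% + 26% = 100%.
By parent–child attribution (R2), Paula Esposito is treated as owning Jonas Esposito's 16% interest in Bluewater Trust.
Chain via Stonebridge Logistics SA → Orion Services GmbH → Beacon Realty LP (R3): 72% × 45% × 94% × 39% = 11.87784% of Bluewater Trust.
Chain via Halcyon Industries Corp. → Ridgefield Shipping BV → Cobalt Mining NL (R3): 100% × 76% × 49% × 11% = 4.0964% of Bluewater Trust.
Direct interest in Bluewater Trust: 16%.
Aggregating (R1): 11.87784% + 4.0964% + 16% = 31.97424%.

31.97424%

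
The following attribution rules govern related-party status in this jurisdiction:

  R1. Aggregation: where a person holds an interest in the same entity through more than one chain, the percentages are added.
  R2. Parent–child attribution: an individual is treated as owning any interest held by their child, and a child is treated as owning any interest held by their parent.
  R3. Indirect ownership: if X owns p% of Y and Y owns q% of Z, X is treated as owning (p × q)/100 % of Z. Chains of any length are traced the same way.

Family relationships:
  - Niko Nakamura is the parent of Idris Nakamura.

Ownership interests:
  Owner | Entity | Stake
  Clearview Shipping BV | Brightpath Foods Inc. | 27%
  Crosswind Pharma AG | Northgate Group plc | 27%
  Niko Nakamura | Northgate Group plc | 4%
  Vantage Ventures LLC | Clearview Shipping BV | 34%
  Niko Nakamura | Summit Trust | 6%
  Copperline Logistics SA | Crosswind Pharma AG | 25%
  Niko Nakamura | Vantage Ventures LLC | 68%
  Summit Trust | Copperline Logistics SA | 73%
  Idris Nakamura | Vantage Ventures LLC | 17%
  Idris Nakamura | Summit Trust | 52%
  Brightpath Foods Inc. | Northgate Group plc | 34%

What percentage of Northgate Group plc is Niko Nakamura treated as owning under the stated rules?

9.51097%

By parent–child attribution (R2), Niko Nakamura is treated as also owning Idris Nakamura's interest in Vantage Ventures LLC, giving 68% + 17% = 85%.
By parent–child attribution (R2), Niko Nakamura is treated as also owning Idris Nakamura's interest in Summit Trust, giving 6% + 52% = 58%.
Chain via Vantage Ventures LLC → Clearview Shipping BV → Brightpath Foods Inc. (R3): 85% × 34% × 27% × 34% = 2.65302% of Northgate Group plc.
Chain via Summit Trust → Copperline Logistics SA → Crosswind Pharma AG (R3): 58% × 73% × 25% × 27% = 2.85795% of Northgate Group plc.
Direct interest in Northgate Group plc: 4%.
Aggregating (R1): 2.65302% + 2.85795% + 4% = 9.51097%.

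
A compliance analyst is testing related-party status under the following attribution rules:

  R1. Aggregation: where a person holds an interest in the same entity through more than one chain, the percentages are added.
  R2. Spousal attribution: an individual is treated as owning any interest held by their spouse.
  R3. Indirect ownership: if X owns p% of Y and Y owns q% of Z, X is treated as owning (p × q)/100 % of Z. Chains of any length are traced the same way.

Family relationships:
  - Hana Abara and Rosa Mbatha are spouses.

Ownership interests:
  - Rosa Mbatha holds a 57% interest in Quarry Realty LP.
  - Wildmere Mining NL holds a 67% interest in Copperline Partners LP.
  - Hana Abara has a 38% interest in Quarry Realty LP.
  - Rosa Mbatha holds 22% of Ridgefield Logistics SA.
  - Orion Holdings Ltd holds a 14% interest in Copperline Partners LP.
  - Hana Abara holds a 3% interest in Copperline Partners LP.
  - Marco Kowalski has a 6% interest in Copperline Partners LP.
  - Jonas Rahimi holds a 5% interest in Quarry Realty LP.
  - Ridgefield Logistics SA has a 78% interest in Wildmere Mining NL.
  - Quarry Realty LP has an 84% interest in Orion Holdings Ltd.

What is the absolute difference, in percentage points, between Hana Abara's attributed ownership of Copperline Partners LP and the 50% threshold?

24.3308

By spousal attribution (R2), Hana Abara is treated as also owning Rosa Mbatha's interest in Quarry Realty LP, giving 38% + 57% = 95%.
By spousal attribution (R2), Hana Abara is treated as owning Rosa Mbatha's 22% interest in Ridgefield Logistics SA.
Chain via Quarry Realty LP → Orion Holdings Ltd (R3): 95% × 84% × 14% = 11.172% of Copperline Partners LP.
Direct interest in Copperline Partners LP: 3%.
Chain via Ridgefield Logistics SA → Wildmere Mining NL (R3): 22% × 78% × 67% = 11.4972% of Copperline Partners LP.
Aggregating (R1): 11.172% + 3% + 11.4972% = 25.6692%.
25.6692% falls short of the 50% threshold by 24.3308 percentage points.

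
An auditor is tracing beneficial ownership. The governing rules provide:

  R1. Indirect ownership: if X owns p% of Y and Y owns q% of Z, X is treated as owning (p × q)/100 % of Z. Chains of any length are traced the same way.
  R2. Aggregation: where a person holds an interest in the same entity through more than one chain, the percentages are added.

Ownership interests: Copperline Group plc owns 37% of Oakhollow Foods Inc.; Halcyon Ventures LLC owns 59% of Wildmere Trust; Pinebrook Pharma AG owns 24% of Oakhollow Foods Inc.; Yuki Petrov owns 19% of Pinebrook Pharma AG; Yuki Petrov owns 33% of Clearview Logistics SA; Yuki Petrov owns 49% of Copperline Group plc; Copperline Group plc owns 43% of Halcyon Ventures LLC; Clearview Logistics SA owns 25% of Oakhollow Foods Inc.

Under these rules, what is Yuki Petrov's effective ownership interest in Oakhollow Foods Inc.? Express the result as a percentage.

30.94%

Chain via Pinebrook Pharma AG (R1): 19% × 24% = 4.56% of Oakhollow Foods Inc.
Chain via Copperline Group plc (R1): 49% × 37% = 18.13% of Oakhollow Foods Inc.
Chain via Clearview Logistics SA (R1): 33% × 25% = 8.25% of Oakhollow Foods Inc.
Aggregating (R2): 4.56% + 18.13% + 8.25% = 30.94%.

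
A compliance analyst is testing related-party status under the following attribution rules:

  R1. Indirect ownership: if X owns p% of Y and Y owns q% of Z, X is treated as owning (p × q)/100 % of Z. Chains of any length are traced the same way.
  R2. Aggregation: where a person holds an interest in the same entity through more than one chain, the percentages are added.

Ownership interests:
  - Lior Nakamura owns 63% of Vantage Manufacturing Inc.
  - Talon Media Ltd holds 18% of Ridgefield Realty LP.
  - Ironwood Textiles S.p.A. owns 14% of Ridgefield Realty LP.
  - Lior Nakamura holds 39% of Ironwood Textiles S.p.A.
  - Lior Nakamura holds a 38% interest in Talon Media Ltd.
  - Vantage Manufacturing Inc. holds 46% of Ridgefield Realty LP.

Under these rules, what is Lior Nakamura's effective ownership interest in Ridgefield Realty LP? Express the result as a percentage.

41.28%

Chain via Vantage Manufacturing Inc. (R1): 63% × 46% = 28.98% of Ridgefield Realty LP.
Chain via Talon Media Ltd (R1): 38% × 18% = 6.84% of Ridgefield Realty LP.
Chain via Ironwood Textiles S.p.A. (R1): 39% × 14% = 5.46% of Ridgefield Realty LP.
Aggregating (R2): 28.98% + 6.84% + 5.46% = 41.28%.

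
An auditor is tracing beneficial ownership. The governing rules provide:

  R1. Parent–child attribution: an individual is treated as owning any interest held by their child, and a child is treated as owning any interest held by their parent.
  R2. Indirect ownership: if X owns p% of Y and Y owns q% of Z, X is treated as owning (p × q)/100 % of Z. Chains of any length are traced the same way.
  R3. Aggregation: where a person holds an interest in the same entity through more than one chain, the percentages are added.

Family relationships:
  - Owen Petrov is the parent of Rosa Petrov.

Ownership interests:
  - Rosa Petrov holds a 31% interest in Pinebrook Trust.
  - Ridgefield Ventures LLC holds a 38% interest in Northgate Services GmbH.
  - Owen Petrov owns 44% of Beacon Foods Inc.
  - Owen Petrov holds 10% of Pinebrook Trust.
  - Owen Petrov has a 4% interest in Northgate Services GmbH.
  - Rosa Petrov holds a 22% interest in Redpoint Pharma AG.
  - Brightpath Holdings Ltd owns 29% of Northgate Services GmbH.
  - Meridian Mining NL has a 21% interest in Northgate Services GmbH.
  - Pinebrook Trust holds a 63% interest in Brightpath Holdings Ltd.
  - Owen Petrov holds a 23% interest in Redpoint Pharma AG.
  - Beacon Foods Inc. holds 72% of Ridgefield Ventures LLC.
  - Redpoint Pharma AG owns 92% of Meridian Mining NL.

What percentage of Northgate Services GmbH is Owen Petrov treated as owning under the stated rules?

32.2231%

By parent–child attribution (R1), Owen Petrov is treated as also owning Rosa Petrov's interest in Redpoint Pharma AG, giving 23% + 22% = 45%.
By parent–child attribution (R1), Owen Petrov is treated as also owning Rosa Petrov's interest in Pinebrook Trust, giving 10% + 31% = 41%.
Chain via Redpoint Pharma AG → Meridian Mining NL (R2): 45% × 92% × 21% = 8.694% of Northgate Services GmbH.
Chain via Beacon Foods Inc. → Ridgefield Ventures LLC (R2): 44% × 72% × 38% = 12.0384% of Northgate Services GmbH.
Chain via Pinebrook Trust → Brightpath Holdings Ltd (R2): 41% × 63% × 29% = 7.4907% of Northgate Services GmbH.
Direct interest in Northgate Services GmbH: 4%.
Aggregating (R3): 8.694% + 12.0384% + 7.4907% + 4% = 32.2231%.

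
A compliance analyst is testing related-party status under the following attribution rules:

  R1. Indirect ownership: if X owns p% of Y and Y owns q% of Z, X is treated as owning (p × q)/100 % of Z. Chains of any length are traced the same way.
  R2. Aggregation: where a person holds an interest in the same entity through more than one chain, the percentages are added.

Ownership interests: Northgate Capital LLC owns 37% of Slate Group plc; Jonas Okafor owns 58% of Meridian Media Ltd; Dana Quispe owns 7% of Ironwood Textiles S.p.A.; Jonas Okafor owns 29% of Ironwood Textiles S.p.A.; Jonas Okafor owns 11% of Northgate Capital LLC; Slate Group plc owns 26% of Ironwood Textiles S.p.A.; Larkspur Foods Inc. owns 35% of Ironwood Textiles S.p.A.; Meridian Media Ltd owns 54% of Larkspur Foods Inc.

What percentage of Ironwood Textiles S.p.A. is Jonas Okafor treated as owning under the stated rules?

Chain via Meridian Media Ltd → Larkspur Foods Inc. (R1): 58% × 54% × 35% = 10.962% of Ironwood Textiles S.p.A.
Chain via Northgate Capital LLC → Slate Group plc (R1): 11% × 37% × 26% = 1.0582% of Ironwood Textiles S.p.A.
Direct interest in Ironwood Textiles S.p.A: 29%.
Aggregating (R2): 10.962% + 1.0582% + 29% = 41.0202%.

41.0202%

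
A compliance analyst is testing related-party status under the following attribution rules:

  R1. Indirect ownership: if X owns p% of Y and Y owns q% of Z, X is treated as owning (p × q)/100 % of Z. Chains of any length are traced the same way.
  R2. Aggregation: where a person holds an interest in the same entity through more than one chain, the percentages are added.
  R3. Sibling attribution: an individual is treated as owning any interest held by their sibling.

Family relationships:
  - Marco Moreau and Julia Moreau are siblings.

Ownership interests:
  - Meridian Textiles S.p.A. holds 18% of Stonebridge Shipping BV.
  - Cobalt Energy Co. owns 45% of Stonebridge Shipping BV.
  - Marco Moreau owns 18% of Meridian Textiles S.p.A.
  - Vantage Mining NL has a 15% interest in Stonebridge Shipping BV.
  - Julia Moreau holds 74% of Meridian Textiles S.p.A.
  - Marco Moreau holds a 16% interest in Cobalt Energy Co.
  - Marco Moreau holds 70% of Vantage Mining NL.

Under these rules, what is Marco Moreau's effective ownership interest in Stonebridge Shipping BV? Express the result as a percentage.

34.26%

By sibling attribution (R3), Marco Moreau is treated as also owning Julia Moreau's interest in Meridian Textiles S.p.A, giving 18% + 74% = 92%.
Chain via Cobalt Energy Co. (R1): 16% × 45% = 7.2% of Stonebridge Shipping BV.
Chain via Meridian Textiles S.p.A. (R1): 92% × 18% = 16.56% of Stonebridge Shipping BV.
Chain via Vantage Mining NL (R1): 70% × 15% = 10.5% of Stonebridge Shipping BV.
Aggregating (R2): 7.2% + 16.56% + 10.5% = 34.26%.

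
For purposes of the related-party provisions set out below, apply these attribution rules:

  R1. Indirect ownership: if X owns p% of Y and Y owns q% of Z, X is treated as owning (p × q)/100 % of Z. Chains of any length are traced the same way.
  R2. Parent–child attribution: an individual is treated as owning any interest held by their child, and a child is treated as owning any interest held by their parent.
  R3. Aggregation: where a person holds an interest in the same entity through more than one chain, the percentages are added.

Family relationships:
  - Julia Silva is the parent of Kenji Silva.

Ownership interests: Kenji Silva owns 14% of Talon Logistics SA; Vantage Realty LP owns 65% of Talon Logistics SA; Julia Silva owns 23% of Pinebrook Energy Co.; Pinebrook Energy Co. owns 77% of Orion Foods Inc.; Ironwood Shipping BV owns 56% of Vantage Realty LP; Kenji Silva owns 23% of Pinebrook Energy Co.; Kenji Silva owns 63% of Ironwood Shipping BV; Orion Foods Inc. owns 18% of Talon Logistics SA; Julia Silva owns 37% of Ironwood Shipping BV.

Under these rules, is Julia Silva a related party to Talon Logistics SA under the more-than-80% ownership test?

By parent–child attribution (R2), Julia Silva is treated as also owning Kenji Silva's interest in Pinebrook Energy Co, giving 23% + 23% = 46%.
By parent–child attribution (R2), Julia Silva is treated as also owning Kenji Silva's interest in Ironwood Shipping BV, giving 37% + 63% = 100%.
By parent–child attribution (R2), Julia Silva is treated as owning Kenji Silva's 14% interest in Talon Logistics SA.
Chain via Pinebrook Energy Co. → Orion Foods Inc. (R1): 46% × 77% × 18% = 6.3756% of Talon Logistics SA.
Chain via Ironwood Shipping BV → Vantage Realty LP (R1): 100% × 56% × 65% = 36.4% of Talon Logistics SA.
Direct interest in Talon Logistics SA: 14%.
Aggregating (R3): 6.3756% + 36.4% + 14% = 56.7756%.
56.7756% does not exceed the 80% threshold, so Julia is not a related party to Talon Logistics SA.

No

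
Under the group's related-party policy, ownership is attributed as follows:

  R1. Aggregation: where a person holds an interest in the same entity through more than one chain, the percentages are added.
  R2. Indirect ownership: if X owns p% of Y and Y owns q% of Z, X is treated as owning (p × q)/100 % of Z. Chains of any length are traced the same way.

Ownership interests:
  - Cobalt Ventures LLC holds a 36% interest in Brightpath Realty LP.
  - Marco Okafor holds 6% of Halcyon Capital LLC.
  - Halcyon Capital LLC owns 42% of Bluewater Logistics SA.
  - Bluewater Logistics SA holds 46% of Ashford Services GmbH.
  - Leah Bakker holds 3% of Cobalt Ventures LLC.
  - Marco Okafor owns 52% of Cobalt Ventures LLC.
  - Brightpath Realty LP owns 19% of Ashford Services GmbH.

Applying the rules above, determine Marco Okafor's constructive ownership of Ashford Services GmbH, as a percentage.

Chain via Halcyon Capital LLC → Bluewater Logistics SA (R2): 6% × 42% × 46% = 1.1592% of Ashford Services GmbH.
Chain via Cobalt Ventures LLC → Brightpath Realty LP (R2): 52% × 36% × 19% = 3.5568% of Ashford Services GmbH.
Aggregating (R1): 1.1592% + 3.5568% = 4.716%.

4.716%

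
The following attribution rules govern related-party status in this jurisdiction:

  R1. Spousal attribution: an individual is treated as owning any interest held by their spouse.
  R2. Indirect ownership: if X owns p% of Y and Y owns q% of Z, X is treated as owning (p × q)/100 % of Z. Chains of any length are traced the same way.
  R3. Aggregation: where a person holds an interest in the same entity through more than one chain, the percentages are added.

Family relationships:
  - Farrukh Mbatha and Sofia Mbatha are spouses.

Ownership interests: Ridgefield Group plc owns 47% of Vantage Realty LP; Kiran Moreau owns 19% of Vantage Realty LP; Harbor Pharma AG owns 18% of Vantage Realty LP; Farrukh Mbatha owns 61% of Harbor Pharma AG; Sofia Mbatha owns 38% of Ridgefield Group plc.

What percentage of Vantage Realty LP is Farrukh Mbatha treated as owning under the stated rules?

28.84%

By spousal attribution (R1), Farrukh Mbatha is treated as owning Sofia Mbatha's 38% interest in Ridgefield Group plc.
Chain via Harbor Pharma AG (R2): 61% × 18% = 10.98% of Vantage Realty LP.
Chain via Ridgefield Group plc (R2): 38% × 47% = 17.86% of Vantage Realty LP.
Aggregating (R3): 10.98% + 17.86% = 28.84%.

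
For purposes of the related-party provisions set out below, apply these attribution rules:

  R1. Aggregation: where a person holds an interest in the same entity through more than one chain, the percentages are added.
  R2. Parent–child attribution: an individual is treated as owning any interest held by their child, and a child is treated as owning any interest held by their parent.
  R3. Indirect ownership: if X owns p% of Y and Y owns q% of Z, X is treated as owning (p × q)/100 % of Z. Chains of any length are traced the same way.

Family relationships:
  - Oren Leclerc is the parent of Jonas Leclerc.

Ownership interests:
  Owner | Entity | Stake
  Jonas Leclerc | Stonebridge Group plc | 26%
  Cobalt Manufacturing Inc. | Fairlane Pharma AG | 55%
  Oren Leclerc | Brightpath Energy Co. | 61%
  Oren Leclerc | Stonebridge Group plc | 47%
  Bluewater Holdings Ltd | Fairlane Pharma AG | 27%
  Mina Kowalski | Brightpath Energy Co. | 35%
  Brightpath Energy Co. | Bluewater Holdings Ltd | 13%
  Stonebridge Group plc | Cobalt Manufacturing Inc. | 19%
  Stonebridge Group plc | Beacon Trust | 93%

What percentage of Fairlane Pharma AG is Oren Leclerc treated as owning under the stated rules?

By parent–child attribution (R2), Oren Leclerc is treated as also owning Jonas Leclerc's interest in Stonebridge Group plc, giving 47% + 26% = 73%.
Chain via Stonebridge Group plc → Cobalt Manufacturing Inc. (R3): 73% × 19% × 55% = 7.6285% of Fairlane Pharma AG.
Chain via Brightpath Energy Co. → Bluewater Holdings Ltd (R3): 61% × 13% × 27% = 2.1411% of Fairlane Pharma AG.
Aggregating (R1): 7.6285% + 2.1411% = 9.7696%.

9.7696%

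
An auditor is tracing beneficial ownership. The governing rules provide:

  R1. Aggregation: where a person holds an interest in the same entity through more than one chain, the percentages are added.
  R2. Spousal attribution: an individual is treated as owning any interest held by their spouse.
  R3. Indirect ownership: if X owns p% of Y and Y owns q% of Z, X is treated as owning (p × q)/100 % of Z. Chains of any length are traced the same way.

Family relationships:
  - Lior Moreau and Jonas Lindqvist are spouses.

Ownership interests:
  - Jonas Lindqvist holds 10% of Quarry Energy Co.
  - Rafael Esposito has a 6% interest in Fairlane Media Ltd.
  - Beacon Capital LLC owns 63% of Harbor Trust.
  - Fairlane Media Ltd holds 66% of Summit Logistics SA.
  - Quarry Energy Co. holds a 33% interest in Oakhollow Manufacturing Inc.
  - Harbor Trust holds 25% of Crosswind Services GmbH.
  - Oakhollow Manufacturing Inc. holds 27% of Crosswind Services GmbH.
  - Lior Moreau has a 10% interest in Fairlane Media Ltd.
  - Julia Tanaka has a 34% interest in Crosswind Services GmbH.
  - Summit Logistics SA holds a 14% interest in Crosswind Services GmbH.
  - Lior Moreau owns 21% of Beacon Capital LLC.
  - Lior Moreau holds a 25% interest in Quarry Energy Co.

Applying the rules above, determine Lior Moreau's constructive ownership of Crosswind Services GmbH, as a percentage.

By spousal attribution (R2), Lior Moreau is treated as also owning Jonas Lindqvist's interest in Quarry Energy Co, giving 25% + 10% = 35%.
Chain via Beacon Capital LLC → Harbor Trust (R3): 21% × 63% × 25% = 3.3075% of Crosswind Services GmbH.
Chain via Fairlane Media Ltd → Summit Logistics SA (R3): 10% × 66% × 14% = 0.924% of Crosswind Services GmbH.
Chain via Quarry Energy Co. → Oakhollow Manufacturing Inc. (R3): 35% × 33% × 27% = 3.1185% of Crosswind Services GmbH.
Aggregating (R1): 3.3075% + 0.924% + 3.1185% = 7.35%.

7.35%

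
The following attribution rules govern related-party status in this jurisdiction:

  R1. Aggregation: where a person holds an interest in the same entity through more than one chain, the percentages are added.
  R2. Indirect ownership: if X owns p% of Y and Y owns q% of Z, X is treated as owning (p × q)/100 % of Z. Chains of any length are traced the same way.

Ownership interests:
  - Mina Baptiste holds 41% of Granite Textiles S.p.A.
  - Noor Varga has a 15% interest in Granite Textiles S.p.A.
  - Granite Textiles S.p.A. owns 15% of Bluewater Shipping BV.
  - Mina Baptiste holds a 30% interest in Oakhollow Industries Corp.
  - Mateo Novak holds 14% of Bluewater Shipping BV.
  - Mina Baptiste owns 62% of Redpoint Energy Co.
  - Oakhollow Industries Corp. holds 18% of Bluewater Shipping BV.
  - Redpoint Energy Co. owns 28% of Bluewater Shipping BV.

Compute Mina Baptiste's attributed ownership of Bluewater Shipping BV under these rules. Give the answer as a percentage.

Chain via Granite Textiles S.p.A. (R2): 41% × 15% = 6.15% of Bluewater Shipping BV.
Chain via Oakhollow Industries Corp. (R2): 30% × 18% = 5.4% of Bluewater Shipping BV.
Chain via Redpoint Energy Co. (R2): 62% × 28% = 17.36% of Bluewater Shipping BV.
Aggregating (R1): 6.15% + 5.4% + 17.36% = 28.91%.

28.91%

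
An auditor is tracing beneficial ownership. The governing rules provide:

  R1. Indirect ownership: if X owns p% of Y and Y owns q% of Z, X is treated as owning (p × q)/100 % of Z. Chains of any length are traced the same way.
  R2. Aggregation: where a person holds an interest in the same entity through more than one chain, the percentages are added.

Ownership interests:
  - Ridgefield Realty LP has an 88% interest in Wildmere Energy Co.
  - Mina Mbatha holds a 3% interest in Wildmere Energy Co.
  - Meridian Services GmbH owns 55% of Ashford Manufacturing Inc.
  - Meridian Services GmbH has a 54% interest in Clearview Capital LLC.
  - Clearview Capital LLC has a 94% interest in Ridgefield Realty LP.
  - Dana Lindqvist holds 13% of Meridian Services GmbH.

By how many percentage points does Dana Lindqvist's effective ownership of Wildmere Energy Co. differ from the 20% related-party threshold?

14.193056

Chain via Meridian Services GmbH → Clearview Capital LLC → Ridgefield Realty LP (R1): 13% × 54% × 94% × 88% = 5.806944% of Wildmere Energy Co.
5.806944% falls short of the 20% threshold by 14.193056 percentage points.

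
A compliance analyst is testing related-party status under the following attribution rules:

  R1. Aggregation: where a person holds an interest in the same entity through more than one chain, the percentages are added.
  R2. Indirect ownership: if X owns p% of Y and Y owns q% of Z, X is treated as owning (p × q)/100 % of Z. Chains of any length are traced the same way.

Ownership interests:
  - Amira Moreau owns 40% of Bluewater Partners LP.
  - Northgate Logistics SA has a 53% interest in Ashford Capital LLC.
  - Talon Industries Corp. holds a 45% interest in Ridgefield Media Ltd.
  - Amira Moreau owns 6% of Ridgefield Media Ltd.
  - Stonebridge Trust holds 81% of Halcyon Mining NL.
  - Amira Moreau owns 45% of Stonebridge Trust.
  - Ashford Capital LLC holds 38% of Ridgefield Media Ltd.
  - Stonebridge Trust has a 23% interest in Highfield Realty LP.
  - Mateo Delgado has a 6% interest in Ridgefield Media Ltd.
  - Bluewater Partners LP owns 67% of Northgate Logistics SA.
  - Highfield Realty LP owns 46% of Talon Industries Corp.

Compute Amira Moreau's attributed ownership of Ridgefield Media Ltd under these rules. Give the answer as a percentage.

Chain via Bluewater Partners LP → Northgate Logistics SA → Ashford Capital LLC (R2): 40% × 67% × 53% × 38% = 5.39752% of Ridgefield Media Ltd.
Chain via Stonebridge Trust → Highfield Realty LP → Talon Industries Corp. (R2): 45% × 23% × 46% × 45% = 2.14245% of Ridgefield Media Ltd.
Direct interest in Ridgefield Media Ltd: 6%.
Aggregating (R1): 5.39752% + 2.14245% + 6% = 13.53997%.

13.53997%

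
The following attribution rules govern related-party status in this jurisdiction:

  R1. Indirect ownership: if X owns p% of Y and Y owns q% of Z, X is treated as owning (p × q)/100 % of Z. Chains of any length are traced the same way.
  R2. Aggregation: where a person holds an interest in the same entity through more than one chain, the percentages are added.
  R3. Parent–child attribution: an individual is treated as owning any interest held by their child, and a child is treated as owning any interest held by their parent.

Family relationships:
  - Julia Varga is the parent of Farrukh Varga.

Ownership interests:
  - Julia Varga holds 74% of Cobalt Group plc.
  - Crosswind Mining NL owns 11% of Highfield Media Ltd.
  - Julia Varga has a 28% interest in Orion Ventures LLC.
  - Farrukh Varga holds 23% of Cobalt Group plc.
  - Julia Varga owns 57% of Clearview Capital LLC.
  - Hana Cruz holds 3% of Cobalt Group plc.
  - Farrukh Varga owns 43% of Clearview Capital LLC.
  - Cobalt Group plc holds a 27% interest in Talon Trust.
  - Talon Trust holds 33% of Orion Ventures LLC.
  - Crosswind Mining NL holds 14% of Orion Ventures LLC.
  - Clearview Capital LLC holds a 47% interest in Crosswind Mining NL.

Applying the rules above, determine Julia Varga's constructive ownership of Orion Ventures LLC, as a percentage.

43.2227%

By parent–child attribution (R3), Julia Varga is treated as also owning Farrukh Varga's interest in Cobalt Group plc, giving 74% + 23% = 97%.
By parent–child attribution (R3), Julia Varga is treated as also owning Farrukh Varga's interest in Clearview Capital LLC, giving 57% + 43% = 100%.
Chain via Cobalt Group plc → Talon Trust (R1): 97% × 27% × 33% = 8.6427% of Orion Ventures LLC.
Chain via Clearview Capital LLC → Crosswind Mining NL (R1): 100% × 47% × 14% = 6.58% of Orion Ventures LLC.
Direct interest in Orion Ventures LLC: 28%.
Aggregating (R2): 8.6427% + 6.58% + 28% = 43.2227%.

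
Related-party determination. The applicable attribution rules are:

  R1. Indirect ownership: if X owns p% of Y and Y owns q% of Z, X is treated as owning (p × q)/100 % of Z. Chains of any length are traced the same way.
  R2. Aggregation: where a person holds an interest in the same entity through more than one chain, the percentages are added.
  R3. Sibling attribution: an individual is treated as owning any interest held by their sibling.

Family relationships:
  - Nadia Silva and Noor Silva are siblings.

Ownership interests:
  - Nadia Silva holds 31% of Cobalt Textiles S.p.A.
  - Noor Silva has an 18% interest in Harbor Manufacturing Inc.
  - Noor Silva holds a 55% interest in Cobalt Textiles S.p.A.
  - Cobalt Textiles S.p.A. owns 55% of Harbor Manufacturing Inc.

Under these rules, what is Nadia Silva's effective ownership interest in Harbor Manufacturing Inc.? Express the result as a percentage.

By sibling attribution (R3), Nadia Silva is treated as also owning Noor Silva's interest in Cobalt Textiles S.p.A, giving 31% + 55% = 86%.
By sibling attribution (R3), Nadia Silva is treated as owning Noor Silva's 18% interest in Harbor Manufacturing Inc.
Chain via Cobalt Textiles S.p.A. (R1): 86% × 55% = 47.3% of Harbor Manufacturing Inc.
Direct interest in Harbor Manufacturing Inc: 18%.
Aggregating (R2): 47.3% + 18% = 65.3%.

65.3%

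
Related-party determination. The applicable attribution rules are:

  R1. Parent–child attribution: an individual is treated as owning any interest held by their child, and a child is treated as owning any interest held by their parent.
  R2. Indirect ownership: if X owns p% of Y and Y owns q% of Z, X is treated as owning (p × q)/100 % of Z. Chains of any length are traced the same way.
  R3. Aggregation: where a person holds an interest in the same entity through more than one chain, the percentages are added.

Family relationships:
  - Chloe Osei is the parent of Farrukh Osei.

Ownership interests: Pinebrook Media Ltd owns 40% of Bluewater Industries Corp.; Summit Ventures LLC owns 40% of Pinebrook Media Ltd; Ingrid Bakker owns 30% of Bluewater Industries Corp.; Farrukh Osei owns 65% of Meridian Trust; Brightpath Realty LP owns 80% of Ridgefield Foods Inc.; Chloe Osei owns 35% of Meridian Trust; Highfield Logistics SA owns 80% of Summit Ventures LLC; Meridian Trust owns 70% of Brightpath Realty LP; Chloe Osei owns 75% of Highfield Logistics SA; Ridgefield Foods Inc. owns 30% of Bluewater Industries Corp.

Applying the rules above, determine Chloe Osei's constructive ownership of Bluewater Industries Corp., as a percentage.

26.4%

By parent–child attribution (R1), Chloe Osei is treated as also owning Farrukh Osei's interest in Meridian Trust, giving 35% + 65% = 100%.
Chain via Meridian Trust → Brightpath Realty LP → Ridgefield Foods Inc. (R2): 100% × 70% × 80% × 30% = 16.8% of Bluewater Industries Corp.
Chain via Highfield Logistics SA → Summit Ventures LLC → Pinebrook Media Ltd (R2): 75% × 80% × 40% × 40% = 9.6% of Bluewater Industries Corp.
Aggregating (R3): 16.8% + 9.6% = 26.4%.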